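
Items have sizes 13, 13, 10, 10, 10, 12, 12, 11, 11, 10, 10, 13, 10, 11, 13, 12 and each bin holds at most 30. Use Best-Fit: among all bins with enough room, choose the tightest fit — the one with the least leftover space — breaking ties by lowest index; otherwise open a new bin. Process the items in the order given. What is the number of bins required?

13 → bin 1 (remaining 17)
13 → bin 1 (remaining 4)
10 → bin 2 (remaining 20)
10 → bin 2 (remaining 10)
10 → bin 2 (remaining 0)
12 → bin 3 (remaining 18)
12 → bin 3 (remaining 6)
11 → bin 4 (remaining 19)
11 → bin 4 (remaining 8)
10 → bin 5 (remaining 20)
10 → bin 5 (remaining 10)
13 → bin 6 (remaining 17)
10 → bin 5 (remaining 0)
11 → bin 6 (remaining 6)
13 → bin 7 (remaining 17)
12 → bin 7 (remaining 5)

7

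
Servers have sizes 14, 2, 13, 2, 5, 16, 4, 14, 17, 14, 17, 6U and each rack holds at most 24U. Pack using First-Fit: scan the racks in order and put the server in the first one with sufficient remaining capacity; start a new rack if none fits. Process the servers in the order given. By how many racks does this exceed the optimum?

0

First-Fit: [14,2,2,5] [13,4,6] [16] [14] [17] [14] [17] → 7 racks.
7 servers exceed 12U (half the capacity), and no two of those can share a rack, so at least 7 racks are needed.
So 7 is already optimal.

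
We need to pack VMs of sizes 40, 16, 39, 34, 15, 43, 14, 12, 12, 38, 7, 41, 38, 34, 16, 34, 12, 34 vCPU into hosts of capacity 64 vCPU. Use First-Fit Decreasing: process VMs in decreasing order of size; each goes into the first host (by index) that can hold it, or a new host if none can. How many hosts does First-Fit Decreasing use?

Sorted descending: 43, 41, 40, 39, 38, 38, 34, 34, 34, 34, 16, 16, 15, 14, 12, 12, 12, 7.
43 vCPU → host 1 (remaining 21 vCPU)
41 vCPU → host 2 (remaining 23 vCPU)
40 vCPU → host 3 (remaining 24 vCPU)
39 vCPU → host 4 (remaining 25 vCPU)
38 vCPU → host 5 (remaining 26 vCPU)
38 vCPU → host 6 (remaining 26 vCPU)
34 vCPU → host 7 (remaining 30 vCPU)
34 vCPU → host 8 (remaining 30 vCPU)
34 vCPU → host 9 (remaining 30 vCPU)
34 vCPU → host 10 (remaining 30 vCPU)
16 vCPU → host 1 (remaining 5 vCPU)
16 vCPU → host 2 (remaining 7 vCPU)
15 vCPU → host 3 (remaining 9 vCPU)
14 vCPU → host 4 (remaining 11 vCPU)
12 vCPU → host 5 (remaining 14 vCPU)
12 vCPU → host 5 (remaining 2 vCPU)
12 vCPU → host 6 (remaining 14 vCPU)
7 vCPU → host 2 (remaining 0 vCPU)

10 hosts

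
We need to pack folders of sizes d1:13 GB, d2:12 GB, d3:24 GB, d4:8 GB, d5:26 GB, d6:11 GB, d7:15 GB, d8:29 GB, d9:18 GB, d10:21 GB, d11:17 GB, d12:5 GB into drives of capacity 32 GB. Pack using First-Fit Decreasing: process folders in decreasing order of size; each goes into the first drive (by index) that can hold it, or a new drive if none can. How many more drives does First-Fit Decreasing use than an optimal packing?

First-Fit Decreasing: [29] [26,5] [24,8] [21,11] [18,13] [17,15] [12] → 7 drives.
Total size 199 GB; any packing needs at least ⌈199/32⌉ = 7 drives.
So 7 is already optimal.

0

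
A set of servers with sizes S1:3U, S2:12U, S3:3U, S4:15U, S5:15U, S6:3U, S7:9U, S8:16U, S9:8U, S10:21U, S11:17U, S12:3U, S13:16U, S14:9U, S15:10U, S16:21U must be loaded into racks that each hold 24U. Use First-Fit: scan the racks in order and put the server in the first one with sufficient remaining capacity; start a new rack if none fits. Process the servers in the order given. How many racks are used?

9

Put S1 (3U) in rack 1; 21U remain.
Put S2 (12U) in rack 1; 9U remain.
Put S3 (3U) in rack 1; 6U remain.
Put S4 (15U) in rack 2; 9U remain.
Put S5 (15U) in rack 3; 9U remain.
Put S6 (3U) in rack 1; 3U remain.
Put S7 (9U) in rack 2; 0U remain.
Put S8 (16U) in rack 4; 8U remain.
Put S9 (8U) in rack 3; 1U remain.
Put S10 (21U) in rack 5; 3U remain.
Put S11 (17U) in rack 6; 7U remain.
Put S12 (3U) in rack 1; 0U remain.
Put S13 (16U) in rack 7; 8U remain.
Put S14 (9U) in rack 8; 15U remain.
Put S15 (10U) in rack 8; 5U remain.
Put S16 (21U) in rack 9; 3U remain.
Final racks: [3,12,3,3,3] [15,9] [15,8] [16] [21] [17] [16] [9,10] [21].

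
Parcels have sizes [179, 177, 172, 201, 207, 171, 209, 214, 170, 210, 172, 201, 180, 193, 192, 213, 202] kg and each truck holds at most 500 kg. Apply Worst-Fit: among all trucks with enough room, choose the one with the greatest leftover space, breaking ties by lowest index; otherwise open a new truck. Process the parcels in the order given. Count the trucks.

9

Put 179 kg in truck 1; 321 kg remain.
Put 177 kg in truck 1; 144 kg remain.
Put 172 kg in truck 2; 328 kg remain.
Put 201 kg in truck 2; 127 kg remain.
Put 207 kg in truck 3; 293 kg remain.
Put 171 kg in truck 3; 122 kg remain.
Put 209 kg in truck 4; 291 kg remain.
Put 214 kg in truck 4; 77 kg remain.
Put 170 kg in truck 5; 330 kg remain.
Put 210 kg in truck 5; 120 kg remain.
Put 172 kg in truck 6; 328 kg remain.
Put 201 kg in truck 6; 127 kg remain.
Put 180 kg in truck 7; 320 kg remain.
Put 193 kg in truck 7; 127 kg remain.
Put 192 kg in truck 8; 308 kg remain.
Put 213 kg in truck 8; 95 kg remain.
Put 202 kg in truck 9; 298 kg remain.
Final trucks: [179,177] [172,201] [207,171] [209,214] [170,210] [172,201] [180,193] [192,213] [202].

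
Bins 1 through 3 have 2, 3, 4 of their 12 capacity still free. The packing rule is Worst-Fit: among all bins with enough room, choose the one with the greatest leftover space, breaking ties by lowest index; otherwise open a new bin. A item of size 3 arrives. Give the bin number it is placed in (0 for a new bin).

3

Bins with room: bin 2 (3), bin 3 (4).
Most room is bin 3 with 4 free.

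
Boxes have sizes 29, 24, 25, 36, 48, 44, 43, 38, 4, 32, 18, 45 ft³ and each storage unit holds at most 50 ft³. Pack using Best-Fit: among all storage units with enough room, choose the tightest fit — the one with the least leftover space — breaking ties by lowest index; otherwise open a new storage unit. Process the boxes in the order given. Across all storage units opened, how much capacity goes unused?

29 ft³ → storage unit 1 (remaining 21 ft³)
24 ft³ → storage unit 2 (remaining 26 ft³)
25 ft³ → storage unit 2 (remaining 1 ft³)
36 ft³ → storage unit 3 (remaining 14 ft³)
48 ft³ → storage unit 4 (remaining 2 ft³)
44 ft³ → storage unit 5 (remaining 6 ft³)
43 ft³ → storage unit 6 (remaining 7 ft³)
38 ft³ → storage unit 7 (remaining 12 ft³)
4 ft³ → storage unit 5 (remaining 2 ft³)
32 ft³ → storage unit 8 (remaining 18 ft³)
18 ft³ → storage unit 8 (remaining 0 ft³)
45 ft³ → storage unit 9 (remaining 5 ft³)
9 storage units × 50 ft³ = 450 ft³; used 386 ft³; unused 64 ft³.

64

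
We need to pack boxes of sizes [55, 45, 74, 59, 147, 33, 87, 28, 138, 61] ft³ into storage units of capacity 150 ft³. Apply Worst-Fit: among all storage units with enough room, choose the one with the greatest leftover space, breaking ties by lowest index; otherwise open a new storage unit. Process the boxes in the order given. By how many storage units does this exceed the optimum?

1

Worst-Fit: [55,45,33] [74,59] [147] [87,28] [138] [61] → 6 storage units.
Total size 727 ft³; any packing needs at least ⌈727/150⌉ = 5 storage units.
An optimal packing achieves that bound: [147] [138] [87,61] [74,45,28] [59,55,33] → 5 storage units.
Excess: 6 − 5 = 1.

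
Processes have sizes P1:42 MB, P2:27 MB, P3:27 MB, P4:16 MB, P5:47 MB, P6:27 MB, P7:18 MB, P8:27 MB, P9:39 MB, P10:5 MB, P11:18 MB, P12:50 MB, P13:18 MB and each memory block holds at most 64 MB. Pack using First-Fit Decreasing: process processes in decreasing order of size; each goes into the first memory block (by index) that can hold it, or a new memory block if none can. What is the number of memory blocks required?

Sorted descending: 50, 47, 42, 39, 27, 27, 27, 27, 18, 18, 18, 16, 5.
Put 50 MB in memory block 1; 14 MB remain.
Put 47 MB in memory block 2; 17 MB remain.
Put 42 MB in memory block 3; 22 MB remain.
Put 39 MB in memory block 4; 25 MB remain.
Put 27 MB in memory block 5; 37 MB remain.
Put 27 MB in memory block 5; 10 MB remain.
Put 27 MB in memory block 6; 37 MB remain.
Put 27 MB in memory block 6; 10 MB remain.
Put 18 MB in memory block 3; 4 MB remain.
Put 18 MB in memory block 4; 7 MB remain.
Put 18 MB in memory block 7; 46 MB remain.
Put 16 MB in memory block 2; 1 MB remain.
Put 5 MB in memory block 1; 9 MB remain.

7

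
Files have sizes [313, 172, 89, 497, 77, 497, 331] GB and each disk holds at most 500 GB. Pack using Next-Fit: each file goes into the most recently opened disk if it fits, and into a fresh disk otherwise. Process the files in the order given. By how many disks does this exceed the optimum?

2

Next-Fit: [313,172] [89] [497] [77] [497] [331] → 6 disks.
Total size 1976 GB; any packing needs at least ⌈1976/500⌉ = 4 disks.
An optimal packing achieves that bound: [497] [497] [331,89,77] [313,172] → 4 disks.
Excess: 6 − 4 = 2.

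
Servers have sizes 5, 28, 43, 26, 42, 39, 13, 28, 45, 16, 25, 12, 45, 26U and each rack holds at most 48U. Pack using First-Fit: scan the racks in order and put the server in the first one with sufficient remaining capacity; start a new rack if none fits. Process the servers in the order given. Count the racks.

Put 5U in rack 1; 43U remain.
Put 28U in rack 1; 15U remain.
Put 43U in rack 2; 5U remain.
Put 26U in rack 3; 22U remain.
Put 42U in rack 4; 6U remain.
Put 39U in rack 5; 9U remain.
Put 13U in rack 1; 2U remain.
Put 28U in rack 6; 20U remain.
Put 45U in rack 7; 3U remain.
Put 16U in rack 3; 6U remain.
Put 25U in rack 8; 23U remain.
Put 12U in rack 6; 8U remain.
Put 45U in rack 9; 3U remain.
Put 26U in rack 10; 22U remain.
Final racks: [5,28,13] [43] [26,16] [42] [39] [28,12] [45] [25] [45] [26].

10 racks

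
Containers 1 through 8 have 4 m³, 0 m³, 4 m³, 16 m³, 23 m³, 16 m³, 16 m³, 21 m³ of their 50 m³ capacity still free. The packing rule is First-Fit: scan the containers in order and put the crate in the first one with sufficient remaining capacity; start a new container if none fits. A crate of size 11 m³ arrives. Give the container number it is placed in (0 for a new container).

Containers with room: container 4 (16 m³), container 5 (23 m³), container 6 (16 m³), container 7 (16 m³), container 8 (21 m³).
The first with room is container 4.

4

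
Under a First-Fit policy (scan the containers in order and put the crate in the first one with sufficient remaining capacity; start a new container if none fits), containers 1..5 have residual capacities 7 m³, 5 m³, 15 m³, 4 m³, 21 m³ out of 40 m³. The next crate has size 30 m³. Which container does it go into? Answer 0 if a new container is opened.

No container has ≥ 30 m³ free, so a new container is opened.

0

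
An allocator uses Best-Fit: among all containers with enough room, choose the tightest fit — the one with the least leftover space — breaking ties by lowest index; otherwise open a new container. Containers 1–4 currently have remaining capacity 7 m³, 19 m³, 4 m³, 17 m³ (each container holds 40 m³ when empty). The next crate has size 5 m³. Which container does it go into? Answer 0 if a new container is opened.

Containers with room: container 1 (7 m³), container 2 (19 m³), container 4 (17 m³).
Tightest fit is container 1 with 7 m³ free.

1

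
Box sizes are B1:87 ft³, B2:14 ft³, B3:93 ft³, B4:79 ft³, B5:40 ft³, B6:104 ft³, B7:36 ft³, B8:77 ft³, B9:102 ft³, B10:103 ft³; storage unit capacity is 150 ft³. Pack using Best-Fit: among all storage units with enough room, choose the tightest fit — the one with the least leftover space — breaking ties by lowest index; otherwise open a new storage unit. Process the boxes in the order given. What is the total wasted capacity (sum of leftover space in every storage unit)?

B1 (87 ft³) → storage unit 1 (remaining 63 ft³)
B2 (14 ft³) → storage unit 1 (remaining 49 ft³)
B3 (93 ft³) → storage unit 2 (remaining 57 ft³)
B4 (79 ft³) → storage unit 3 (remaining 71 ft³)
B5 (40 ft³) → storage unit 1 (remaining 9 ft³)
B6 (104 ft³) → storage unit 4 (remaining 46 ft³)
B7 (36 ft³) → storage unit 4 (remaining 10 ft³)
B8 (77 ft³) → storage unit 5 (remaining 73 ft³)
B9 (102 ft³) → storage unit 6 (remaining 48 ft³)
B10 (103 ft³) → storage unit 7 (remaining 47 ft³)
7 storage units × 150 ft³ = 1050 ft³; used 735 ft³; unused 315 ft³.

315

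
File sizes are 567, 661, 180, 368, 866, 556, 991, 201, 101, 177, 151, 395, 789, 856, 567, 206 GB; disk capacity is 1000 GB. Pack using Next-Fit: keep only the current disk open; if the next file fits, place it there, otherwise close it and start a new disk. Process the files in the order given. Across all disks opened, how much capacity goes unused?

3368

Put 567 GB in disk 1; 433 GB remain.
Put 661 GB in disk 2; 339 GB remain.
Put 180 GB in disk 2; 159 GB remain.
Put 368 GB in disk 3; 632 GB remain.
Put 866 GB in disk 4; 134 GB remain.
Put 556 GB in disk 5; 444 GB remain.
Put 991 GB in disk 6; 9 GB remain.
Put 201 GB in disk 7; 799 GB remain.
Put 101 GB in disk 7; 698 GB remain.
Put 177 GB in disk 7; 521 GB remain.
Put 151 GB in disk 7; 370 GB remain.
Put 395 GB in disk 8; 605 GB remain.
Put 789 GB in disk 9; 211 GB remain.
Put 856 GB in disk 10; 144 GB remain.
Put 567 GB in disk 11; 433 GB remain.
Put 206 GB in disk 11; 227 GB remain.
11 disks × 1000 GB = 11000 GB; used 7632 GB; unused 3368 GB.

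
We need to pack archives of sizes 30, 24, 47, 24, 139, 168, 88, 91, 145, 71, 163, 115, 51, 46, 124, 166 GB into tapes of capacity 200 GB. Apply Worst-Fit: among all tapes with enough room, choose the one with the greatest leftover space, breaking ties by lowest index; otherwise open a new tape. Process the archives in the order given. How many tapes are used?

9 tapes

Put 30 GB in tape 1; 170 GB remain.
Put 24 GB in tape 1; 146 GB remain.
Put 47 GB in tape 1; 99 GB remain.
Put 24 GB in tape 1; 75 GB remain.
Put 139 GB in tape 2; 61 GB remain.
Put 168 GB in tape 3; 32 GB remain.
Put 88 GB in tape 4; 112 GB remain.
Put 91 GB in tape 4; 21 GB remain.
Put 145 GB in tape 5; 55 GB remain.
Put 71 GB in tape 1; 4 GB remain.
Put 163 GB in tape 6; 37 GB remain.
Put 115 GB in tape 7; 85 GB remain.
Put 51 GB in tape 7; 34 GB remain.
Put 46 GB in tape 2; 15 GB remain.
Put 124 GB in tape 8; 76 GB remain.
Put 166 GB in tape 9; 34 GB remain.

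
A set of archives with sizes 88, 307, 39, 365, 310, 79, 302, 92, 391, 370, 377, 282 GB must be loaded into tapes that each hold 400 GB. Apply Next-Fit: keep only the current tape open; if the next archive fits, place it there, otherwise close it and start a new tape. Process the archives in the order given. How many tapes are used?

9 tapes

88 GB → tape 1 (remaining 312 GB)
307 GB → tape 1 (remaining 5 GB)
39 GB → tape 2 (remaining 361 GB)
365 GB → tape 3 (remaining 35 GB)
310 GB → tape 4 (remaining 90 GB)
79 GB → tape 4 (remaining 11 GB)
302 GB → tape 5 (remaining 98 GB)
92 GB → tape 5 (remaining 6 GB)
391 GB → tape 6 (remaining 9 GB)
370 GB → tape 7 (remaining 30 GB)
377 GB → tape 8 (remaining 23 GB)
282 GB → tape 9 (remaining 118 GB)
Final tapes: [88,307] [39] [365] [310,79] [302,92] [391] [370] [377] [282].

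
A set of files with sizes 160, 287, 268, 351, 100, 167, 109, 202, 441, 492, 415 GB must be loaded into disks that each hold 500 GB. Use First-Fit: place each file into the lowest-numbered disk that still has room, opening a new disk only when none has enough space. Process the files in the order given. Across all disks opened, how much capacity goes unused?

Put 160 GB in disk 1; 340 GB remain.
Put 287 GB in disk 1; 53 GB remain.
Put 268 GB in disk 2; 232 GB remain.
Put 351 GB in disk 3; 149 GB remain.
Put 100 GB in disk 2; 132 GB remain.
Put 167 GB in disk 4; 333 GB remain.
Put 109 GB in disk 2; 23 GB remain.
Put 202 GB in disk 4; 131 GB remain.
Put 441 GB in disk 5; 59 GB remain.
Put 492 GB in disk 6; 8 GB remain.
Put 415 GB in disk 7; 85 GB remain.
7 disks × 500 GB = 3500 GB; used 2992 GB; unused 508 GB.

508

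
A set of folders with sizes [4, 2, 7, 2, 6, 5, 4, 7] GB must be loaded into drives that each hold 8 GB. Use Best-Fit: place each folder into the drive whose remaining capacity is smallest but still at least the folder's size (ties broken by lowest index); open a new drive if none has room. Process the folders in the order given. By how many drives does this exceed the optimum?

1

Best-Fit: [4,2,2] [7] [6] [5] [4] [7] → 6 drives.
Total size 37 GB; any packing needs at least ⌈37/8⌉ = 5 drives.
An optimal packing achieves that bound: [7] [7] [6,2] [5,2] [4,4] → 5 drives.
Excess: 6 − 5 = 1.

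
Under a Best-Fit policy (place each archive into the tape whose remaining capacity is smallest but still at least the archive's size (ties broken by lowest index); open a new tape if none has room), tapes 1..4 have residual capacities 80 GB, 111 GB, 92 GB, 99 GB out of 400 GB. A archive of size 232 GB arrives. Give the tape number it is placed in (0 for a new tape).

0

No tape has ≥ 232 GB free, so a new tape is opened.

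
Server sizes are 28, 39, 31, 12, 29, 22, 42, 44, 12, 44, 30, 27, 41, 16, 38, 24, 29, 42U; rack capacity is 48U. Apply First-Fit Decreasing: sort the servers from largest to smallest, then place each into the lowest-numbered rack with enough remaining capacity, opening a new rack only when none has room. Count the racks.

14 racks

Sorted descending: 44, 44, 42, 42, 41, 39, 38, 31, 30, 29, 29, 28, 27, 24, 22, 16, 12, 12.
rack 1: place 44U, 4U left
rack 2: place 44U, 4U left
rack 3: place 42U, 6U left
rack 4: place 42U, 6U left
rack 5: place 41U, 7U left
rack 6: place 39U, 9U left
rack 7: place 38U, 10U left
rack 8: place 31U, 17U left
rack 9: place 30U, 18U left
rack 10: place 29U, 19U left
rack 11: place 29U, 19U left
rack 12: place 28U, 20U left
rack 13: place 27U, 21U left
rack 14: place 24U, 24U left
rack 14: place 22U, 2U left
rack 8: place 16U, 1U left
rack 9: place 12U, 6U left
rack 10: place 12U, 7U left
Final racks: [44] [44] [42] [42] [41] [39] [38] [31,16] [30,12] [29,12] [29] [28] [27] [24,22].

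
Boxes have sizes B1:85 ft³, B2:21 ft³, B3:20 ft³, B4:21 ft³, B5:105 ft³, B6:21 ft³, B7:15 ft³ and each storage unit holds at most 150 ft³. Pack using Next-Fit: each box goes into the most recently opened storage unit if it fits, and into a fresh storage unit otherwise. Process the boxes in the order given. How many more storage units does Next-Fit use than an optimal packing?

0

Next-Fit: [85,21,20,21] [105,21,15] → 2 storage units.
Total size 288 ft³; any packing needs at least ⌈288/150⌉ = 2 storage units.
So 2 is already optimal.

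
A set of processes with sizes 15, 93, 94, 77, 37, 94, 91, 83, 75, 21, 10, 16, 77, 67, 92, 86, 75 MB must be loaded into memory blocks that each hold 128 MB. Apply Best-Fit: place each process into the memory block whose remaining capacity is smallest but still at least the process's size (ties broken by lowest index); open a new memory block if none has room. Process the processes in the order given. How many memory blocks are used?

12

Put 15 MB in memory block 1; 113 MB remain.
Put 93 MB in memory block 1; 20 MB remain.
Put 94 MB in memory block 2; 34 MB remain.
Put 77 MB in memory block 3; 51 MB remain.
Put 37 MB in memory block 3; 14 MB remain.
Put 94 MB in memory block 4; 34 MB remain.
Put 91 MB in memory block 5; 37 MB remain.
Put 83 MB in memory block 6; 45 MB remain.
Put 75 MB in memory block 7; 53 MB remain.
Put 21 MB in memory block 2; 13 MB remain.
Put 10 MB in memory block 2; 3 MB remain.
Put 16 MB in memory block 1; 4 MB remain.
Put 77 MB in memory block 8; 51 MB remain.
Put 67 MB in memory block 9; 61 MB remain.
Put 92 MB in memory block 10; 36 MB remain.
Put 86 MB in memory block 11; 42 MB remain.
Put 75 MB in memory block 12; 53 MB remain.
Final memory blocks: [15,93,16] [94,21,10] [77,37] [94] [91] [83] [75] [77] [67] [92] [86] [75].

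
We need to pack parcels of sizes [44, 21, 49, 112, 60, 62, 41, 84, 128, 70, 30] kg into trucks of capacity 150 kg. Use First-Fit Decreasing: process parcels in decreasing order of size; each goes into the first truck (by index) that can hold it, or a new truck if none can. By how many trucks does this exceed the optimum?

0

First-Fit Decreasing: [128,21] [112,30] [84,62] [70,60] [49,44,41] → 5 trucks.
Total size 701 kg; any packing needs at least ⌈701/150⌉ = 5 trucks.
So 5 is already optimal.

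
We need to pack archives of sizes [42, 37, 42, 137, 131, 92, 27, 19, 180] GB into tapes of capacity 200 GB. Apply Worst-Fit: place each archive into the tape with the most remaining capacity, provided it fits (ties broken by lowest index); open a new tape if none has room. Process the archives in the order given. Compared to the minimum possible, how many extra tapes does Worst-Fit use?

Worst-Fit: [42,37,42] [137] [131] [92,27,19] [180] → 5 tapes.
Total size 707 GB; any packing needs at least ⌈707/200⌉ = 4 tapes.
An optimal packing achieves that bound: [180,19] [137,42] [131,42,27] [92,37] → 4 tapes.
Excess: 5 − 4 = 1.

1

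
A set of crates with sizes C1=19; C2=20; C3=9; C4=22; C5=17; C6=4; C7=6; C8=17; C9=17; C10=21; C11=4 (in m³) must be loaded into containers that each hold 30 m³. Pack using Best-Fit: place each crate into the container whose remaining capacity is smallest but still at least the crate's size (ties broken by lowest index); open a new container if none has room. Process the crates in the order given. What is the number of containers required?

7

Put C1 (19 m³) in container 1; 11 m³ remain.
Put C2 (20 m³) in container 2; 10 m³ remain.
Put C3 (9 m³) in container 2; 1 m³ remain.
Put C4 (22 m³) in container 3; 8 m³ remain.
Put C5 (17 m³) in container 4; 13 m³ remain.
Put C6 (4 m³) in container 3; 4 m³ remain.
Put C7 (6 m³) in container 1; 5 m³ remain.
Put C8 (17 m³) in container 5; 13 m³ remain.
Put C9 (17 m³) in container 6; 13 m³ remain.
Put C10 (21 m³) in container 7; 9 m³ remain.
Put C11 (4 m³) in container 3; 0 m³ remain.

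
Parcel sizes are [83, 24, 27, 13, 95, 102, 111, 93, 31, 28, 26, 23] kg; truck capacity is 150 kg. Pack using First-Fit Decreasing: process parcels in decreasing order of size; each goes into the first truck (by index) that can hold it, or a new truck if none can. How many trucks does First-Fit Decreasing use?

Sorted descending: 111, 102, 95, 93, 83, 31, 28, 27, 26, 24, 23, 13.
111 kg → truck 1 (remaining 39 kg)
102 kg → truck 2 (remaining 48 kg)
95 kg → truck 3 (remaining 55 kg)
93 kg → truck 4 (remaining 57 kg)
83 kg → truck 5 (remaining 67 kg)
31 kg → truck 1 (remaining 8 kg)
28 kg → truck 2 (remaining 20 kg)
27 kg → truck 3 (remaining 28 kg)
26 kg → truck 3 (remaining 2 kg)
24 kg → truck 4 (remaining 33 kg)
23 kg → truck 4 (remaining 10 kg)
13 kg → truck 2 (remaining 7 kg)
Final trucks: [111,31] [102,28,13] [95,27,26] [93,24,23] [83].

5 trucks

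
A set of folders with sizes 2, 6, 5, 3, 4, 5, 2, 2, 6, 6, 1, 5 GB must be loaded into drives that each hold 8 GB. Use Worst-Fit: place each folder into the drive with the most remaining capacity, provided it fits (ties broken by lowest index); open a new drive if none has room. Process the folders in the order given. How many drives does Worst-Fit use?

7

2 GB → drive 1 (remaining 6 GB)
6 GB → drive 1 (remaining 0 GB)
5 GB → drive 2 (remaining 3 GB)
3 GB → drive 2 (remaining 0 GB)
4 GB → drive 3 (remaining 4 GB)
5 GB → drive 4 (remaining 3 GB)
2 GB → drive 3 (remaining 2 GB)
2 GB → drive 4 (remaining 1 GB)
6 GB → drive 5 (remaining 2 GB)
6 GB → drive 6 (remaining 2 GB)
1 GB → drive 3 (remaining 1 GB)
5 GB → drive 7 (remaining 3 GB)
Final drives: [2,6] [5,3] [4,2,1] [5,2] [6] [6] [5].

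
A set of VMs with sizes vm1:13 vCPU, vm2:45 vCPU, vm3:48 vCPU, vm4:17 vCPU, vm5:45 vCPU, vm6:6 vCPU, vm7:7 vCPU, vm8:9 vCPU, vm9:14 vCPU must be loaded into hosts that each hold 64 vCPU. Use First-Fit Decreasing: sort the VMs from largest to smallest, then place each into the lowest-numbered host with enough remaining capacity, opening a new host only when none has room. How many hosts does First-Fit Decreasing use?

4

Sorted descending: 48, 45, 45, 17, 14, 13, 9, 7, 6.
Put 48 vCPU in host 1; 16 vCPU remain.
Put 45 vCPU in host 2; 19 vCPU remain.
Put 45 vCPU in host 3; 19 vCPU remain.
Put 17 vCPU in host 2; 2 vCPU remain.
Put 14 vCPU in host 1; 2 vCPU remain.
Put 13 vCPU in host 3; 6 vCPU remain.
Put 9 vCPU in host 4; 55 vCPU remain.
Put 7 vCPU in host 4; 48 vCPU remain.
Put 6 vCPU in host 3; 0 vCPU remain.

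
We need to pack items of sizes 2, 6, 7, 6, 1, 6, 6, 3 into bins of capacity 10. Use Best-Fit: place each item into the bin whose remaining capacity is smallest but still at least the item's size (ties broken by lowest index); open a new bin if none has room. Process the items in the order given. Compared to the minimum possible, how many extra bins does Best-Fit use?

Best-Fit: [2,6,1] [7,3] [6] [6] [6] → 5 bins.
5 items exceed 5 (half the capacity), and no two of those can share a bin, so at least 5 bins are needed.
So 5 is already optimal.

0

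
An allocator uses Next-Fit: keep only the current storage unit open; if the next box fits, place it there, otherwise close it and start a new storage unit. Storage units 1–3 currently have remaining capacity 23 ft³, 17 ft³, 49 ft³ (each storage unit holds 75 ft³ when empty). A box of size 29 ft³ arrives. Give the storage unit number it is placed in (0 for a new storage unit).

3

Next-Fit only looks at storage unit 3, which has 49 ft³ free.
29 ft³ fits there.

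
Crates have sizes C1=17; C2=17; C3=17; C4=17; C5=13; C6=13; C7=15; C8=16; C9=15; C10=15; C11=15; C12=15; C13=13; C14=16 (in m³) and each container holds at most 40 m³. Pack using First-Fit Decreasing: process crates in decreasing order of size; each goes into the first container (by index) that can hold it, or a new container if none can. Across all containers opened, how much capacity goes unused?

66

Sorted descending: 17, 17, 17, 17, 16, 16, 15, 15, 15, 15, 15, 13, 13, 13.
container 1: place 17 m³, 23 m³ left
container 1: place 17 m³, 6 m³ left
container 2: place 17 m³, 23 m³ left
container 2: place 17 m³, 6 m³ left
container 3: place 16 m³, 24 m³ left
container 3: place 16 m³, 8 m³ left
container 4: place 15 m³, 25 m³ left
container 4: place 15 m³, 10 m³ left
container 5: place 15 m³, 25 m³ left
container 5: place 15 m³, 10 m³ left
container 6: place 15 m³, 25 m³ left
container 6: place 13 m³, 12 m³ left
container 7: place 13 m³, 27 m³ left
container 7: place 13 m³, 14 m³ left
7 containers × 40 m³ = 280 m³; used 214 m³; unused 66 m³.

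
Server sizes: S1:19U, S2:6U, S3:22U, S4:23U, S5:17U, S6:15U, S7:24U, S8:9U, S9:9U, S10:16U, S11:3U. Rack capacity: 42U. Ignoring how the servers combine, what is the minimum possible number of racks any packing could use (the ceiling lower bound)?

Total size = 19 + 6 + 22 + 23 + 17 + 15 + 24 + 9 + 9 + 16 + 3 = 163U.
⌈163 / 42⌉ = 4.

4 racks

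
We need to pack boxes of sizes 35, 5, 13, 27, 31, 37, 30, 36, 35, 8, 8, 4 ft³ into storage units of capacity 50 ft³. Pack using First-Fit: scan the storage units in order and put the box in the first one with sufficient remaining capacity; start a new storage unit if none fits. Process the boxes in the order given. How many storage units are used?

35 ft³ → storage unit 1 (remaining 15 ft³)
5 ft³ → storage unit 1 (remaining 10 ft³)
13 ft³ → storage unit 2 (remaining 37 ft³)
27 ft³ → storage unit 2 (remaining 10 ft³)
31 ft³ → storage unit 3 (remaining 19 ft³)
37 ft³ → storage unit 4 (remaining 13 ft³)
30 ft³ → storage unit 5 (remaining 20 ft³)
36 ft³ → storage unit 6 (remaining 14 ft³)
35 ft³ → storage unit 7 (remaining 15 ft³)
8 ft³ → storage unit 1 (remaining 2 ft³)
8 ft³ → storage unit 2 (remaining 2 ft³)
4 ft³ → storage unit 3 (remaining 15 ft³)
Final storage units: [35,5,8] [13,27,8] [31,4] [37] [30] [36] [35].

7 storage units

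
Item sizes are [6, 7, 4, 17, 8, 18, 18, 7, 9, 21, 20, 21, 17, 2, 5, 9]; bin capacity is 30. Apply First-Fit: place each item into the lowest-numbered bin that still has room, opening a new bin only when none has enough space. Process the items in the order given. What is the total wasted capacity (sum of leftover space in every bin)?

51

6 → bin 1 (remaining 24)
7 → bin 1 (remaining 17)
4 → bin 1 (remaining 13)
17 → bin 2 (remaining 13)
8 → bin 1 (remaining 5)
18 → bin 3 (remaining 12)
18 → bin 4 (remaining 12)
7 → bin 2 (remaining 6)
9 → bin 3 (remaining 3)
21 → bin 5 (remaining 9)
20 → bin 6 (remaining 10)
21 → bin 7 (remaining 9)
17 → bin 8 (remaining 13)
2 → bin 1 (remaining 3)
5 → bin 2 (remaining 1)
9 → bin 4 (remaining 3)
8 bins × 30 = 240; used 189; unused 51.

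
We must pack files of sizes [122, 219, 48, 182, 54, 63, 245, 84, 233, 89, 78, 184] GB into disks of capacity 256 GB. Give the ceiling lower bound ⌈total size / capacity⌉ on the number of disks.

Total size = 122 + 219 + 48 + 182 + 54 + 63 + 245 + 84 + 233 + 89 + 78 + 184 = 1601 GB.
⌈1601 / 256⌉ = 7.

7 disks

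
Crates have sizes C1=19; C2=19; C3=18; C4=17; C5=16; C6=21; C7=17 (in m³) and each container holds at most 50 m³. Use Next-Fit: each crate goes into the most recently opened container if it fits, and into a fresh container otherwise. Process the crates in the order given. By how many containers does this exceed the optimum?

Next-Fit: [19,19] [18,17] [16,21] [17] → 4 containers.
Total size 127 m³; any packing needs at least ⌈127/50⌉ = 3 containers.
An optimal packing achieves that bound: [21,19] [19,18] [17,17,16] → 3 containers.
Excess: 4 − 3 = 1.

1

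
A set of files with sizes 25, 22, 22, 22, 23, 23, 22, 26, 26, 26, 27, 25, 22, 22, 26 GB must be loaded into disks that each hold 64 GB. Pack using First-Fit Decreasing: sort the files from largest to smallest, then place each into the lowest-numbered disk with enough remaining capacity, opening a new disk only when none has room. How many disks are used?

8 disks

Sorted descending: 27, 26, 26, 26, 26, 25, 25, 23, 23, 22, 22, 22, 22, 22, 22.
Put 27 GB in disk 1; 37 GB remain.
Put 26 GB in disk 1; 11 GB remain.
Put 26 GB in disk 2; 38 GB remain.
Put 26 GB in disk 2; 12 GB remain.
Put 26 GB in disk 3; 38 GB remain.
Put 25 GB in disk 3; 13 GB remain.
Put 25 GB in disk 4; 39 GB remain.
Put 23 GB in disk 4; 16 GB remain.
Put 23 GB in disk 5; 41 GB remain.
Put 22 GB in disk 5; 19 GB remain.
Put 22 GB in disk 6; 42 GB remain.
Put 22 GB in disk 6; 20 GB remain.
Put 22 GB in disk 7; 42 GB remain.
Put 22 GB in disk 7; 20 GB remain.
Put 22 GB in disk 8; 42 GB remain.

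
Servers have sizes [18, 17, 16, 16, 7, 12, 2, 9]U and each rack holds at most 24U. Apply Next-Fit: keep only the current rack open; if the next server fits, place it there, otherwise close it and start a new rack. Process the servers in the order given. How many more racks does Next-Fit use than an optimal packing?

0

Next-Fit: [18] [17] [16] [16,7] [12,2,9] → 5 racks.
Total size 97U; any packing needs at least ⌈97/24⌉ = 5 racks.
So 5 is already optimal.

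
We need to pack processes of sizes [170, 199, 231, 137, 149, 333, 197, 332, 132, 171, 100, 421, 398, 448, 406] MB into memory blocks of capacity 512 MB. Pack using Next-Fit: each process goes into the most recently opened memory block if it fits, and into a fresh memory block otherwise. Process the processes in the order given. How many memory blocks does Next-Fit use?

memory block 1: place 170 MB, 342 MB left
memory block 1: place 199 MB, 143 MB left
memory block 2: place 231 MB, 281 MB left
memory block 2: place 137 MB, 144 MB left
memory block 3: place 149 MB, 363 MB left
memory block 3: place 333 MB, 30 MB left
memory block 4: place 197 MB, 315 MB left
memory block 5: place 332 MB, 180 MB left
memory block 5: place 132 MB, 48 MB left
memory block 6: place 171 MB, 341 MB left
memory block 6: place 100 MB, 241 MB left
memory block 7: place 421 MB, 91 MB left
memory block 8: place 398 MB, 114 MB left
memory block 9: place 448 MB, 64 MB left
memory block 10: place 406 MB, 106 MB left

10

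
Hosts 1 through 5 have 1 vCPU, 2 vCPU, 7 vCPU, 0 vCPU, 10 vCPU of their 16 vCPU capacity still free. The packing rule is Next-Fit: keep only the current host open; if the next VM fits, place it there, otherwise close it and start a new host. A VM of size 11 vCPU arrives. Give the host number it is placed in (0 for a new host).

Next-Fit only looks at host 5, which has 10 vCPU free.
11 vCPU does not fit, so a new host is opened.

0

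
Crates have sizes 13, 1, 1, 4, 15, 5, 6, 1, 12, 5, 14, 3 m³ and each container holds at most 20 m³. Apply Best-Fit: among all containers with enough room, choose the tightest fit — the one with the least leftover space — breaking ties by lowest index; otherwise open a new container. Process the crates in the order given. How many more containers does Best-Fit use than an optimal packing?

Best-Fit: [13,1,1,4,1] [15,5] [6,12] [5,14] [3] → 5 containers.
Total size 80 m³; any packing needs at least ⌈80/20⌉ = 4 containers.
An optimal packing achieves that bound: [15,5] [14,6] [13,5,1,1] [12,4,3,1] → 4 containers.
Excess: 5 − 4 = 1.

1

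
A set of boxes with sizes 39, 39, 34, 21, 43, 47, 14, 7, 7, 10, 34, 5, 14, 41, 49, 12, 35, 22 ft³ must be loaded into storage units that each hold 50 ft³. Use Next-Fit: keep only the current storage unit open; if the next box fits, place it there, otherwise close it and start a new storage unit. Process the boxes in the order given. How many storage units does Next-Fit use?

13 storage units

storage unit 1: place 39 ft³, 11 ft³ left
storage unit 2: place 39 ft³, 11 ft³ left
storage unit 3: place 34 ft³, 16 ft³ left
storage unit 4: place 21 ft³, 29 ft³ left
storage unit 5: place 43 ft³, 7 ft³ left
storage unit 6: place 47 ft³, 3 ft³ left
storage unit 7: place 14 ft³, 36 ft³ left
storage unit 7: place 7 ft³, 29 ft³ left
storage unit 7: place 7 ft³, 22 ft³ left
storage unit 7: place 10 ft³, 12 ft³ left
storage unit 8: place 34 ft³, 16 ft³ left
storage unit 8: place 5 ft³, 11 ft³ left
storage unit 9: place 14 ft³, 36 ft³ left
storage unit 10: place 41 ft³, 9 ft³ left
storage unit 11: place 49 ft³, 1 ft³ left
storage unit 12: place 12 ft³, 38 ft³ left
storage unit 12: place 35 ft³, 3 ft³ left
storage unit 13: place 22 ft³, 28 ft³ left
Final storage units: [39] [39] [34] [21] [43] [47] [14,7,7,10] [34,5] [14] [41] [49] [12,35] [22].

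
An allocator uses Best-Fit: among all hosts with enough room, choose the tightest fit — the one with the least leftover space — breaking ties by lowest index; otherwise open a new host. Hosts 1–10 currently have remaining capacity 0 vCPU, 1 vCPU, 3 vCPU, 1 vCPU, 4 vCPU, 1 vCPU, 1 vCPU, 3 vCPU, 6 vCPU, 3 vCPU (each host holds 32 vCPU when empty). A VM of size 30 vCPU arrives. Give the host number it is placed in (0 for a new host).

No host has ≥ 30 vCPU free, so a new host is opened.

0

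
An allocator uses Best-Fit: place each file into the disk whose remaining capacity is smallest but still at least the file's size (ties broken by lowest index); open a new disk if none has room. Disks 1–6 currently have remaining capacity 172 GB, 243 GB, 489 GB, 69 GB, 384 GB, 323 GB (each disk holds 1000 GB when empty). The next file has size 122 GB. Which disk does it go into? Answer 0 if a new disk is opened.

Disks with room: disk 1 (172 GB), disk 2 (243 GB), disk 3 (489 GB), disk 5 (384 GB), disk 6 (323 GB).
Tightest fit is disk 1 with 172 GB free.

1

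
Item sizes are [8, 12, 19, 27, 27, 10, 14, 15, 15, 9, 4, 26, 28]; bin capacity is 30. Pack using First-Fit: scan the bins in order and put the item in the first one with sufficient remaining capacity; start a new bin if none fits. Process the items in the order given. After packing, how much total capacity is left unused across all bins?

26

Put 8 in bin 1; 22 remain.
Put 12 in bin 1; 10 remain.
Put 19 in bin 2; 11 remain.
Put 27 in bin 3; 3 remain.
Put 27 in bin 4; 3 remain.
Put 10 in bin 1; 0 remain.
Put 14 in bin 5; 16 remain.
Put 15 in bin 5; 1 remain.
Put 15 in bin 6; 15 remain.
Put 9 in bin 2; 2 remain.
Put 4 in bin 6; 11 remain.
Put 26 in bin 7; 4 remain.
Put 28 in bin 8; 2 remain.
8 bins × 30 = 240; used 214; unused 26.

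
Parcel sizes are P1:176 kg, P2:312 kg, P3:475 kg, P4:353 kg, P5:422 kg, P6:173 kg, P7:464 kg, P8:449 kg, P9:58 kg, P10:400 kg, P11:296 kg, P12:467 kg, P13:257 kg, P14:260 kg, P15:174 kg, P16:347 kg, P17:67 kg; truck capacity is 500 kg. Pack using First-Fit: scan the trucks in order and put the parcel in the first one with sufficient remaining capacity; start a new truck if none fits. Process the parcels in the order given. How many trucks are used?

12

truck 1: place P1 (176 kg), 324 kg left
truck 1: place P2 (312 kg), 12 kg left
truck 2: place P3 (475 kg), 25 kg left
truck 3: place P4 (353 kg), 147 kg left
truck 4: place P5 (422 kg), 78 kg left
truck 5: place P6 (173 kg), 327 kg left
truck 6: place P7 (464 kg), 36 kg left
truck 7: place P8 (449 kg), 51 kg left
truck 3: place P9 (58 kg), 89 kg left
truck 8: place P10 (400 kg), 100 kg left
truck 5: place P11 (296 kg), 31 kg left
truck 9: place P12 (467 kg), 33 kg left
truck 10: place P13 (257 kg), 243 kg left
truck 11: place P14 (260 kg), 240 kg left
truck 10: place P15 (174 kg), 69 kg left
truck 12: place P16 (347 kg), 153 kg left
truck 3: place P17 (67 kg), 22 kg left
Final trucks: [176,312] [475] [353,58,67] [422] [173,296] [464] [449] [400] [467] [257,174] [260] [347].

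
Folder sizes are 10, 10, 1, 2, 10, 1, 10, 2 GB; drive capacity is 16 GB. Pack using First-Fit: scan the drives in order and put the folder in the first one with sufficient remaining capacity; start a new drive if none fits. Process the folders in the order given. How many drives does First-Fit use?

4

Put 10 GB in drive 1; 6 GB remain.
Put 10 GB in drive 2; 6 GB remain.
Put 1 GB in drive 1; 5 GB remain.
Put 2 GB in drive 1; 3 GB remain.
Put 10 GB in drive 3; 6 GB remain.
Put 1 GB in drive 1; 2 GB remain.
Put 10 GB in drive 4; 6 GB remain.
Put 2 GB in drive 1; 0 GB remain.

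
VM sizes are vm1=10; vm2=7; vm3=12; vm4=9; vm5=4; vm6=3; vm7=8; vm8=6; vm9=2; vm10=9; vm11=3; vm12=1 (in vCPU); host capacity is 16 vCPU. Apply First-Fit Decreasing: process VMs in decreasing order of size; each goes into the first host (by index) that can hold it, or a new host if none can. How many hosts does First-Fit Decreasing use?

Sorted descending: 12, 10, 9, 9, 8, 7, 6, 4, 3, 3, 2, 1.
host 1: place 12 vCPU, 4 vCPU left
host 2: place 10 vCPU, 6 vCPU left
host 3: place 9 vCPU, 7 vCPU left
host 4: place 9 vCPU, 7 vCPU left
host 5: place 8 vCPU, 8 vCPU left
host 3: place 7 vCPU, 0 vCPU left
host 2: place 6 vCPU, 0 vCPU left
host 1: place 4 vCPU, 0 vCPU left
host 4: place 3 vCPU, 4 vCPU left
host 4: place 3 vCPU, 1 vCPU left
host 5: place 2 vCPU, 6 vCPU left
host 4: place 1 vCPU, 0 vCPU left
Final hosts: [12,4] [10,6] [9,7] [9,3,3,1] [8,2].

5 hosts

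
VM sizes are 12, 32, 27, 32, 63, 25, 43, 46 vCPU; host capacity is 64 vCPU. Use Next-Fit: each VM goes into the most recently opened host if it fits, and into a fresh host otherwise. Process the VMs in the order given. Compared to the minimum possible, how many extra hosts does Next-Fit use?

1

Next-Fit: [12,32] [27,32] [63] [25] [43] [46] → 6 hosts.
Total size 280 vCPU; any packing needs at least ⌈280/64⌉ = 5 hosts.
An optimal packing achieves that bound: [63] [46,12] [43] [32,32] [27,25] → 5 hosts.
Excess: 6 − 5 = 1.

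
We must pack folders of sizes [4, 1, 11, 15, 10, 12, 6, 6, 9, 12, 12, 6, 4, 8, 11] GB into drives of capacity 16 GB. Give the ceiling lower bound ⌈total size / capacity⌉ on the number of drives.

Total size = 4 + 1 + 11 + 15 + 10 + 12 + 6 + 6 + 9 + 12 + 12 + 6 + 4 + 8 + 11 = 127 GB.
⌈127 / 16⌉ = 8.

8 drives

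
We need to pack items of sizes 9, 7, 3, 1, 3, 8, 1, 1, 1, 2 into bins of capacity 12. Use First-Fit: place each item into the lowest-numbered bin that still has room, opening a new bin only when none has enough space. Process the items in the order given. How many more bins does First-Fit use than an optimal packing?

0

First-Fit: [9,3] [7,1,3,1] [8,1,1,2] → 3 bins.
Total size 36; any packing needs at least ⌈36/12⌉ = 3 bins.
So 3 is already optimal.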